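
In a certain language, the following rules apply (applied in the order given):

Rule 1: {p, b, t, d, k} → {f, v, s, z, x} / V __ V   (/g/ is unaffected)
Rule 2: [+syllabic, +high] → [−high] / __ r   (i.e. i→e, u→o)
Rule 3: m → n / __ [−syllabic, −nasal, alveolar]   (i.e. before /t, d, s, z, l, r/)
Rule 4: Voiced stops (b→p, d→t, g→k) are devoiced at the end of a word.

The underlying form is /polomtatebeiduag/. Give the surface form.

polontaseveizuak

Rule 1 (intervocalic spirantization): /t/ is a stop between vowels /a/ and /e/, so it spirantizes to the fricative [s]. /b/ is a stop between vowels /e/ and /e/, so it spirantizes to the fricative [v]. /d/ is a stop between vowels /i/ and /u/, so it spirantizes to the fricative [z]. /polomtatebeiduag/ → polomtaseveizuag.
Rule 2 (pre-rhotic lowering): no segment meets the environment; /polomtaseveizuag/ is unchanged.
Rule 3 (nasal place assimilation): /m/ precedes the alveolar consonant /t/, so it assimilates in place to [n]. /polomtaseveizuag/ → polontaseveizuag.
Rule 4 (final devoicing): /g/ is a voiced stop in word-final position, so it devoices to [k]. /polontaseveizuag/ → polontaseveizuak.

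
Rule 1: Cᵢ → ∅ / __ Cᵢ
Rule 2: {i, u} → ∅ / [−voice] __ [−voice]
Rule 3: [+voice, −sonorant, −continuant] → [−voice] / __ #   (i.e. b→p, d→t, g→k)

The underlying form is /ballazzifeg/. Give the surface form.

Rule 1 (degemination): /ll/ is a geminate; the first /l/ deletes. /zz/ is a geminate; the first /z/ deletes. /ballazzifeg/ → balazifeg.
Rule 2 (high vowel syncope): no segment meets the environment; /balazifeg/ is unchanged.
Rule 3 (final devoicing): /g/ is a voiced stop in word-final position, so it devoices to [k]. /balazifeg/ → balazifek.

balazifek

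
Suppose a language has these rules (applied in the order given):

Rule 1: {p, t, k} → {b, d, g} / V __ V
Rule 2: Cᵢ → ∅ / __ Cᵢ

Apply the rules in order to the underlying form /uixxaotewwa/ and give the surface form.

Rule 1 (intervocalic voicing): /t/ is a voiceless stop between vowels /o/ and /e/, so it voices to [d]. /uixxaotewwa/ → uixxaodewwa.
Rule 2 (degemination): /xx/ is a geminate; the first /x/ deletes. /ww/ is a geminate; the first /w/ deletes. /uixxaodewwa/ → uixaodewa.

uixaodewa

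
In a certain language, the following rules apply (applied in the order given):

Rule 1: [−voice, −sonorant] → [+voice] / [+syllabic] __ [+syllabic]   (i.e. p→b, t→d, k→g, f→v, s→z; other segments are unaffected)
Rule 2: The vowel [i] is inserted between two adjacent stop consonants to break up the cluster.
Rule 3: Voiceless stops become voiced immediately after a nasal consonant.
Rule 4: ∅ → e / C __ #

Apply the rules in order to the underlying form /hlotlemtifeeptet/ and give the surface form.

Rule 1 (intervocalic voicing): /f/ is a voiceless obstruent between vowels /i/ and /e/, so it voices to [v]. /hlotlemtifeeptet/ → hlotlemtiveeptet.
Rule 2 (stop-cluster i-epenthesis): /p/ and /t/ form a stop–stop cluster, so [i] is inserted between them. /hlotlemtiveeptet/ → hlotlemtiveepitet.
Rule 3 (post-nasal voicing): /t/ is a voiceless stop immediately after the nasal /m/, so it voices to [d]. /hlotlemtiveepitet/ → hlotlemdiveepitet.
Rule 4 (final e-epenthesis): the form ends in the consonant /t/, so [e] is inserted word-finally. /hlotlemdiveepitet/ → hlotlemdiveepitete.

hlotlemdiveepitete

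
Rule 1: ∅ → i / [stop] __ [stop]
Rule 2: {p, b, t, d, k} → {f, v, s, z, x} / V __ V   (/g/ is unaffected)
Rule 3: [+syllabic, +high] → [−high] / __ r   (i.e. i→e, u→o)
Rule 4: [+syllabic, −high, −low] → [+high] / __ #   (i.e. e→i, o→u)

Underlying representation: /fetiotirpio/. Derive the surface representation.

Rule 1 (stop-cluster i-epenthesis): no segment meets the environment; /fetiotirpio/ is unchanged.
Rule 2 (intervocalic spirantization): /t/ is a stop between vowels /e/ and /i/, so it spirantizes to the fricative [s]. /t/ is a stop between vowels /o/ and /i/, so it spirantizes to the fricative [s]. /fetiotirpio/ → fesiosirpio.
Rule 3 (pre-rhotic lowering): /i/ is a high vowel immediately before /r/, so it lowers to [e]. /fesiosirpio/ → fesioserpio.
Rule 4 (final vowel raising): /o/ is a mid vowel in word-final position, so it raises to [u]. /fesioserpio/ → fesioserpiu.

fesioserpiu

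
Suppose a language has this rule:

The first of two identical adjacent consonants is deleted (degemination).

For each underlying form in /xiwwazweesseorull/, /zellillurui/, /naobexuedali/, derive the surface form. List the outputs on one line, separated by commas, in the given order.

xiwazweeseorul, zelilurui, naobexuedali

/xiwwazweesseorull/: /ww/ is a geminate; the first /w/ deletes. /ss/ is a geminate; the first /s/ deletes. /ll/ is a geminate; the first /l/ deletes. → [xiwazweeseorul].
/zellillurui/: /ll/ is a geminate; the first /l/ deletes. /ll/ is a geminate; the first /l/ deletes. → [zelilurui].
/naobexuedali/: the rule's environment is not met; surfaces unchanged as [naobexuedali].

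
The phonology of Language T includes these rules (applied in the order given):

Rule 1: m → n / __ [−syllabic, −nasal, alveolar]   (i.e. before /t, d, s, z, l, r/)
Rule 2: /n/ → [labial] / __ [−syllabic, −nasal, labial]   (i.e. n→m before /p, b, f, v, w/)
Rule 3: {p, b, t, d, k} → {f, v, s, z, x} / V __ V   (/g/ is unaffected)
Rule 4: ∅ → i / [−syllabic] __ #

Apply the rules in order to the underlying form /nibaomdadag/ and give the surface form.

Rule 1 (nasal place assimilation): /m/ precedes the alveolar consonant /d/, so it assimilates in place to [n]. /nibaomdadag/ → nibaondadag.
Rule 2 (nasal place assimilation): no segment meets the environment; /nibaondadag/ is unchanged.
Rule 3 (intervocalic spirantization): /b/ is a stop between vowels /i/ and /a/, so it spirantizes to the fricative [v]. /d/ is a stop between vowels /a/ and /a/, so it spirantizes to the fricative [z]. /nibaondadag/ → nivaondazag.
Rule 4 (final i-epenthesis): the form ends in the consonant /g/, so [i] is inserted word-finally. /nivaondazag/ → nivaondazagi.

nivaondazagi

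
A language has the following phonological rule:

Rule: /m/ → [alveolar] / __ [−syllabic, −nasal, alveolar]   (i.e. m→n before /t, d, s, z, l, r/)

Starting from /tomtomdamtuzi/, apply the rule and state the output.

/m/ precedes the alveolar consonant /t/, so it assimilates in place to [n].
/m/ precedes the alveolar consonant /d/, so it assimilates in place to [n].
/m/ precedes the alveolar consonant /t/, so it assimilates in place to [n].
Surface form: [tontondantuzi].

tontondantuzi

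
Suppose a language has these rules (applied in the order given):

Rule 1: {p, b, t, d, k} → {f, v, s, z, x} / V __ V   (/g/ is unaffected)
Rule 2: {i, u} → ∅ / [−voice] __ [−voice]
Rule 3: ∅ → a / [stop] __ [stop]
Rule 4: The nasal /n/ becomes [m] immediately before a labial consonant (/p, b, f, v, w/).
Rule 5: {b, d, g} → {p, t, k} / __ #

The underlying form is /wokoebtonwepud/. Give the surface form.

woxoebatomwefut

Rule 1 (intervocalic spirantization): /k/ is a stop between vowels /o/ and /o/, so it spirantizes to the fricative [x]. /p/ is a stop between vowels /e/ and /u/, so it spirantizes to the fricative [f]. /wokoebtonwepud/ → woxoebtonwefud.
Rule 2 (high vowel syncope): no segment meets the environment; /woxoebtonwefud/ is unchanged.
Rule 3 (stop-cluster a-epenthesis): /b/ and /t/ form a stop–stop cluster, so [a] is inserted between them. /woxoebtonwefud/ → woxoebatonwefud.
Rule 4 (nasal place assimilation): /n/ precedes the labial consonant /w/, so it assimilates in place to [m]. /woxoebatonwefud/ → woxoebatomwefud.
Rule 5 (final devoicing): /d/ is a voiced stop in word-final position, so it devoices to [t]. /woxoebatomwefud/ → woxoebatomwefut.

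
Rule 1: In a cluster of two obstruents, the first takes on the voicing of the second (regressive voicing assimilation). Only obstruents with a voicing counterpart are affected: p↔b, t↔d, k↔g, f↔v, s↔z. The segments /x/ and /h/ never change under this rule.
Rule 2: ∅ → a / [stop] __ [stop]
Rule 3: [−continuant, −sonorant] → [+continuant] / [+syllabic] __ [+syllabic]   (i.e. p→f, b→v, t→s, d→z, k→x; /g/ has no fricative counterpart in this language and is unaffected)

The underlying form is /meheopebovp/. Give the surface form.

Rule 1 (regressive voicing assimilation): /v/ precedes the voiceless obstruent /p/, so it devoices to [f] by assimilation. /meheopebovp/ → meheopebofp.
Rule 2 (stop-cluster a-epenthesis): no segment meets the environment; /meheopebofp/ is unchanged.
Rule 3 (intervocalic spirantization): /p/ is a stop between vowels /o/ and /e/, so it spirantizes to the fricative [f]. /b/ is a stop between vowels /e/ and /o/, so it spirantizes to the fricative [v]. /meheopebofp/ → meheofevofp.

meheofevofp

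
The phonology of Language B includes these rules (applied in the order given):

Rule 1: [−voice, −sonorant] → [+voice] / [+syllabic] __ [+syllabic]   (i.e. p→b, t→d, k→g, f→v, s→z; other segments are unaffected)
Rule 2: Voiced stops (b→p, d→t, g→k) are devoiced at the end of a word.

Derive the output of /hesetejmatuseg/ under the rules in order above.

Rule 1 (intervocalic voicing): /s/ is a voiceless obstruent between vowels /e/ and /e/, so it voices to [z]. /t/ is a voiceless obstruent between vowels /e/ and /e/, so it voices to [d]. /t/ is a voiceless obstruent between vowels /a/ and /u/, so it voices to [d]. /s/ is a voiceless obstruent between vowels /u/ and /e/, so it voices to [z]. /hesetejmatuseg/ → hezedejmaduzeg.
Rule 2 (final devoicing): /g/ is a voiced stop in word-final position, so it devoices to [k]. /hezedejmaduzeg/ → hezedejmaduzek.

hezedejmaduzek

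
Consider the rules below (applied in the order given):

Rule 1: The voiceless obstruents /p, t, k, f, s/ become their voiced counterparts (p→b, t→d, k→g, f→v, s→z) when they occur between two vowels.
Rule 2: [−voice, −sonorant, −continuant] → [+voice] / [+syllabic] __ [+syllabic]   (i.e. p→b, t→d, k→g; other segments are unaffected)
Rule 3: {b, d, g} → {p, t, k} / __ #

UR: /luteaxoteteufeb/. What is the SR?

ludeaxodedeuvep

Rule 1 (intervocalic voicing): /t/ is a voiceless obstruent between vowels /u/ and /e/, so it voices to [d]. /t/ is a voiceless obstruent between vowels /o/ and /e/, so it voices to [d]. /t/ is a voiceless obstruent between vowels /e/ and /e/, so it voices to [d]. /f/ is a voiceless obstruent between vowels /u/ and /e/, so it voices to [v]. /luteaxoteteufeb/ → ludeaxodedeuveb.
Rule 2 (intervocalic voicing): no segment meets the environment; /ludeaxodedeuveb/ is unchanged.
Rule 3 (final devoicing): /b/ is a voiced stop in word-final position, so it devoices to [p]. /ludeaxodedeuveb/ → ludeaxodedeuvep.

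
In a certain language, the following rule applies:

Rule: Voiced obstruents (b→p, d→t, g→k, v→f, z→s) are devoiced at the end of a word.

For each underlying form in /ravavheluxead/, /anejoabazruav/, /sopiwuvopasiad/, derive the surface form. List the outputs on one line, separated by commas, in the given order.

/ravavheluxead/: /d/ is a voiced obstruent in word-final position, so it devoices to [t]. → [ravavheluxeat].
/anejoabazruav/: /v/ is a voiced obstruent in word-final position, so it devoices to [f]. → [anejoabazruaf].
/sopiwuvopasiad/: /d/ is a voiced obstruent in word-final position, so it devoices to [t]. → [sopiwuvopasiat].

ravavheluxeat, anejoabazruaf, sopiwuvopasiat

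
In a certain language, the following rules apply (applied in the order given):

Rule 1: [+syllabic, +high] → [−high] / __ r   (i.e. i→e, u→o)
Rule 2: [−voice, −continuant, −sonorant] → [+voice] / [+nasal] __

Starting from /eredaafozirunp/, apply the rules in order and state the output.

eredaafozerunb

Rule 1 (pre-rhotic lowering): /i/ is a high vowel immediately before /r/, so it lowers to [e]. /eredaafozirunp/ → eredaafozerunp.
Rule 2 (post-nasal voicing): /p/ is a voiceless stop immediately after the nasal /n/, so it voices to [b]. /eredaafozerunp/ → eredaafozerunb.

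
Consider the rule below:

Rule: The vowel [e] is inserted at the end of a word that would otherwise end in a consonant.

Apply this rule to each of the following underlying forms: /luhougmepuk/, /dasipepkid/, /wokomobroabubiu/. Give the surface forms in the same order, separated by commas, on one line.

/luhougmepuk/: the form ends in the consonant /k/, so [e] is inserted word-finally. → [luhougmepuke].
/dasipepkid/: the form ends in the consonant /d/, so [e] is inserted word-finally. → [dasipepkide].
/wokomobroabubiu/: the rule's environment is not met; surfaces unchanged as [wokomobroabubiu].

luhougmepuke, dasipepkide, wokomobroabubiu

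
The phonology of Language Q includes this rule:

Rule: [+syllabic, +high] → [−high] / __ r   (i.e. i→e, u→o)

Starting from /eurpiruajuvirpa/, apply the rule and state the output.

eorperuajuverpa

Scanning /eurpiruajuvirpa/: /u/ is a high vowel immediately before /r/, so it lowers to [o]; /i/ is a high vowel immediately before /r/, so it lowers to [e]; /u/ at position 7 is not in the conditioning environment; /u/ at position 10 is not in the conditioning environment; /i/ is a high vowel immediately before /r/, so it lowers to [e].
Result: [eorperuajuverpa].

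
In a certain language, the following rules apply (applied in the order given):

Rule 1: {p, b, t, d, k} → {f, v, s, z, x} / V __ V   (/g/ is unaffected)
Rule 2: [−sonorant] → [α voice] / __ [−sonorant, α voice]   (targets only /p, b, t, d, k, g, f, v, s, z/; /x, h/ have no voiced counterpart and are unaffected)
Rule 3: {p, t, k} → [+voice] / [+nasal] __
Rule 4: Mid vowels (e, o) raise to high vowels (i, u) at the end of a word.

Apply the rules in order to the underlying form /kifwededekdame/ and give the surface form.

kifwezezegdami

Rule 1 (intervocalic spirantization): /d/ is a stop between vowels /e/ and /e/, so it spirantizes to the fricative [z]. /d/ is a stop between vowels /e/ and /e/, so it spirantizes to the fricative [z]. /kifwededekdame/ → kifwezezekdame.
Rule 2 (regressive voicing assimilation): /k/ precedes the voiced obstruent /d/, so it voices to [g] by assimilation. /kifwezezekdame/ → kifwezezegdame.
Rule 3 (post-nasal voicing): no segment meets the environment; /kifwezezegdame/ is unchanged.
Rule 4 (final vowel raising): /e/ is a mid vowel in word-final position, so it raises to [i]. /kifwezezegdame/ → kifwezezegdami.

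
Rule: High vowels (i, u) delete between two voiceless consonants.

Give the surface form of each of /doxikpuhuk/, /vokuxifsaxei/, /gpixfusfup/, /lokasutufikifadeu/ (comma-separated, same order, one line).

doxkphk, vokxfsaxei, gpxfsfp, lokastfkfadeu

/doxikpuhuk/: /i/ is a high vowel flanked by voiceless consonants /x/ and /k/, so it deletes. /u/ is a high vowel flanked by voiceless consonants /p/ and /h/, so it deletes. /u/ is a high vowel flanked by voiceless consonants /h/ and /k/, so it deletes. → [doxkphk].
/vokuxifsaxei/: /u/ is a high vowel flanked by voiceless consonants /k/ and /x/, so it deletes. /i/ is a high vowel flanked by voiceless consonants /x/ and /f/, so it deletes. → [vokxfsaxei].
/gpixfusfup/: /i/ is a high vowel flanked by voiceless consonants /p/ and /x/, so it deletes. /u/ is a high vowel flanked by voiceless consonants /f/ and /s/, so it deletes. /u/ is a high vowel flanked by voiceless consonants /f/ and /p/, so it deletes. → [gpxfsfp].
/lokasutufikifadeu/: /u/ is a high vowel flanked by voiceless consonants /s/ and /t/, so it deletes. /u/ is a high vowel flanked by voiceless consonants /t/ and /f/, so it deletes. /i/ is a high vowel flanked by voiceless consonants /f/ and /k/, so it deletes. /i/ is a high vowel flanked by voiceless consonants /k/ and /f/, so it deletes. → [lokastfkfadeu].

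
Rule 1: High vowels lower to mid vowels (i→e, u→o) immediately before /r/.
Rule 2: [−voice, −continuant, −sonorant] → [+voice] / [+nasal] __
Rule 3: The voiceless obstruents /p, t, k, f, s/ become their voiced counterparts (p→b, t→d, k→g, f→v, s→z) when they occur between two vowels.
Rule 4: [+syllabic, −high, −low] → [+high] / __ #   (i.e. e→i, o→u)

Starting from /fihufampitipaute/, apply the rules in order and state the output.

fihuvambidibaudi

Rule 1 (pre-rhotic lowering): no segment meets the environment; /fihufampitipaute/ is unchanged.
Rule 2 (post-nasal voicing): /p/ is a voiceless stop immediately after the nasal /m/, so it voices to [b]. /fihufampitipaute/ → fihufambitipaute.
Rule 3 (intervocalic voicing): /f/ is a voiceless obstruent between vowels /u/ and /a/, so it voices to [v]. /t/ is a voiceless obstruent between vowels /i/ and /i/, so it voices to [d]. /p/ is a voiceless obstruent between vowels /i/ and /a/, so it voices to [b]. /t/ is a voiceless obstruent between vowels /u/ and /e/, so it voices to [d]. /fihufambitipaute/ → fihuvambidibaude.
Rule 4 (final vowel raising): /e/ is a mid vowel in word-final position, so it raises to [i]. /fihuvambidibaude/ → fihuvambidibaudi.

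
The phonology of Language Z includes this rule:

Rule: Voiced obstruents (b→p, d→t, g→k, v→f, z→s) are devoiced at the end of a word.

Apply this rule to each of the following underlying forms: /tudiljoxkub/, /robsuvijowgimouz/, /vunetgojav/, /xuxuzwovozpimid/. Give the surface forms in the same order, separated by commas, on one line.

tudiljoxkup, robsuvijowgimous, vunetgojaf, xuxuzwovozpimit

/tudiljoxkub/: /b/ is a voiced obstruent in word-final position, so it devoices to [p]. → [tudiljoxkup].
/robsuvijowgimouz/: /z/ is a voiced obstruent in word-final position, so it devoices to [s]. → [robsuvijowgimous].
/vunetgojav/: /v/ is a voiced obstruent in word-final position, so it devoices to [f]. → [vunetgojaf].
/xuxuzwovozpimid/: /d/ is a voiced obstruent in word-final position, so it devoices to [t]. → [xuxuzwovozpimit].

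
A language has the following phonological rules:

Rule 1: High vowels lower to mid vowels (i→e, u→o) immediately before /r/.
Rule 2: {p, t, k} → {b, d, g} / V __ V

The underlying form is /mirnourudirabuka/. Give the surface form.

Rule 1 (pre-rhotic lowering): /i/ is a high vowel immediately before /r/, so it lowers to [e]. /u/ is a high vowel immediately before /r/, so it lowers to [o]. /i/ is a high vowel immediately before /r/, so it lowers to [e]. /mirnourudirabuka/ → mernooruderabuka.
Rule 2 (intervocalic voicing): /k/ is a voiceless stop between vowels /u/ and /a/, so it voices to [g]. /mernooruderabuka/ → mernooruderabuga.

mernooruderabuga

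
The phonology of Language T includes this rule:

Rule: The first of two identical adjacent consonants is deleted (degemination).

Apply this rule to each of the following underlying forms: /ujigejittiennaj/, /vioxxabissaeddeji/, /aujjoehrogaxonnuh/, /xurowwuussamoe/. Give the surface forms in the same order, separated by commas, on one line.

/ujigejittiennaj/: /tt/ is a geminate; the first /t/ deletes. /nn/ is a geminate; the first /n/ deletes. → [ujigejitienaj].
/vioxxabissaeddeji/: /xx/ is a geminate; the first /x/ deletes. /ss/ is a geminate; the first /s/ deletes. /dd/ is a geminate; the first /d/ deletes. → [vioxabisaedeji].
/aujjoehrogaxonnuh/: /jj/ is a geminate; the first /j/ deletes. /nn/ is a geminate; the first /n/ deletes. → [aujoehrogaxonuh].
/xurowwuussamoe/: /ww/ is a geminate; the first /w/ deletes. /ss/ is a geminate; the first /s/ deletes. → [xurowuusamoe].

ujigejitienaj, vioxabisaedeji, aujoehrogaxonuh, xurowuusamoe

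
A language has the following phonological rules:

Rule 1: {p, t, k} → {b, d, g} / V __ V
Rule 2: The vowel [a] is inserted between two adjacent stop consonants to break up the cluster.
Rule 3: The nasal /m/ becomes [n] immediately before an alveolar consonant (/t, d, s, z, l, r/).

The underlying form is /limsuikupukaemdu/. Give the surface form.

linsuigubugaendu

Rule 1 (intervocalic voicing): /k/ is a voiceless stop between vowels /i/ and /u/, so it voices to [g]. /p/ is a voiceless stop between vowels /u/ and /u/, so it voices to [b]. /k/ is a voiceless stop between vowels /u/ and /a/, so it voices to [g]. /limsuikupukaemdu/ → limsuigubugaemdu.
Rule 2 (stop-cluster a-epenthesis): no segment meets the environment; /limsuigubugaemdu/ is unchanged.
Rule 3 (nasal place assimilation): /m/ precedes the alveolar consonant /s/, so it assimilates in place to [n]. /m/ precedes the alveolar consonant /d/, so it assimilates in place to [n]. /limsuigubugaemdu/ → linsuigubugaendu.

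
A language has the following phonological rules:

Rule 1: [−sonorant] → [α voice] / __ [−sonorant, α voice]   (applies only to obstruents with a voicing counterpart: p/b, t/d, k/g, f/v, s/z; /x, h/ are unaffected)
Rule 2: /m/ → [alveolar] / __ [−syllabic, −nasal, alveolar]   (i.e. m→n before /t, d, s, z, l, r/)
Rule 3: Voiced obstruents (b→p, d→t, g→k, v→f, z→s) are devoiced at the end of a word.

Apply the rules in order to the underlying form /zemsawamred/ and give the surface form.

zensawanret

Rule 1 (regressive voicing assimilation): no segment meets the environment; /zemsawamred/ is unchanged.
Rule 2 (nasal place assimilation): /m/ precedes the alveolar consonant /s/, so it assimilates in place to [n]. /m/ precedes the alveolar consonant /r/, so it assimilates in place to [n]. /zemsawamred/ → zensawanred.
Rule 3 (final devoicing): /d/ is a voiced obstruent in word-final position, so it devoices to [t]. /zensawanred/ → zensawanret.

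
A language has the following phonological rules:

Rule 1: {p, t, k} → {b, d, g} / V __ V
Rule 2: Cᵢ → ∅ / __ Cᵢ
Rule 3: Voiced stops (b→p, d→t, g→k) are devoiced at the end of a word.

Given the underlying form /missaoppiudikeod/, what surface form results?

Rule 1 (intervocalic voicing): /k/ is a voiceless stop between vowels /i/ and /e/, so it voices to [g]. /missaoppiudikeod/ → missaoppiudigeod.
Rule 2 (degemination): /ss/ is a geminate; the first /s/ deletes. /pp/ is a geminate; the first /p/ deletes. /missaoppiudigeod/ → misaopiudigeod.
Rule 3 (final devoicing): /d/ is a voiced stop in word-final position, so it devoices to [t]. /misaopiudigeod/ → misaopiudigeot.

misaopiudigeot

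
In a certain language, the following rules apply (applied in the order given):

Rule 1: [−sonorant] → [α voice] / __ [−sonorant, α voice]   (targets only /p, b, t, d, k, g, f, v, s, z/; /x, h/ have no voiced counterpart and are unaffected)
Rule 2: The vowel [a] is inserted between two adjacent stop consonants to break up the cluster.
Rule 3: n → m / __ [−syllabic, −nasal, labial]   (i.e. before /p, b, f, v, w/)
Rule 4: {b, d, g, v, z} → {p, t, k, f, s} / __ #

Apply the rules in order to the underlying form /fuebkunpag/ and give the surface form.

fuepakumpak

Rule 1 (regressive voicing assimilation): /b/ precedes the voiceless obstruent /k/, so it devoices to [p] by assimilation. /fuebkunpag/ → fuepkunpag.
Rule 2 (stop-cluster a-epenthesis): /p/ and /k/ form a stop–stop cluster, so [a] is inserted between them. /fuepkunpag/ → fuepakunpag.
Rule 3 (nasal place assimilation): /n/ precedes the labial consonant /p/, so it assimilates in place to [m]. /fuepakunpag/ → fuepakumpag.
Rule 4 (final devoicing): /g/ is a voiced obstruent in word-final position, so it devoices to [k]. /fuepakumpag/ → fuepakumpak.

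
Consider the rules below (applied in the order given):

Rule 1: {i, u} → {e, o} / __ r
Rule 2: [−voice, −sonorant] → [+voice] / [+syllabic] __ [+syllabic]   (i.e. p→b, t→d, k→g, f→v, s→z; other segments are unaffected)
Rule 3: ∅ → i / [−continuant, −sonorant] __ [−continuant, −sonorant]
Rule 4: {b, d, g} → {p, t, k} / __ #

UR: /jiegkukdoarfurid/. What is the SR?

jiegikukidoarforit

Rule 1 (pre-rhotic lowering): /u/ is a high vowel immediately before /r/, so it lowers to [o]. /jiegkukdoarfurid/ → jiegkukdoarforid.
Rule 2 (intervocalic voicing): no segment meets the environment; /jiegkukdoarforid/ is unchanged.
Rule 3 (stop-cluster i-epenthesis): /g/ and /k/ form a stop–stop cluster, so [i] is inserted between them. /k/ and /d/ form a stop–stop cluster, so [i] is inserted between them. /jiegkukdoarforid/ → jiegikukidoarforid.
Rule 4 (final devoicing): /d/ is a voiced stop in word-final position, so it devoices to [t]. /jiegikukidoarforid/ → jiegikukidoarforit.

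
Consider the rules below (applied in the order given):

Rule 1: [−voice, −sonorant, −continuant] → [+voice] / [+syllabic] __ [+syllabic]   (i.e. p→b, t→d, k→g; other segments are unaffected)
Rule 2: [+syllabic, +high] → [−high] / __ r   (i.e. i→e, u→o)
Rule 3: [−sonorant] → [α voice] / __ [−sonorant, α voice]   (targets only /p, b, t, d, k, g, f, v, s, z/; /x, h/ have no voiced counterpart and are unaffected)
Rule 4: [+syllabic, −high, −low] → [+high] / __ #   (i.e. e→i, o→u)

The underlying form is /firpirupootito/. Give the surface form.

Rule 1 (intervocalic voicing): /p/ is a voiceless stop between vowels /u/ and /o/, so it voices to [b]. /t/ is a voiceless stop between vowels /o/ and /i/, so it voices to [d]. /t/ is a voiceless stop between vowels /i/ and /o/, so it voices to [d]. /firpirupootito/ → firpiruboodido.
Rule 2 (pre-rhotic lowering): /i/ is a high vowel immediately before /r/, so it lowers to [e]. /i/ is a high vowel immediately before /r/, so it lowers to [e]. /firpiruboodido/ → ferperuboodido.
Rule 3 (regressive voicing assimilation): no segment meets the environment; /ferperuboodido/ is unchanged.
Rule 4 (final vowel raising): /o/ is a mid vowel in word-final position, so it raises to [u]. /ferperuboodido/ → ferperuboodidu.

ferperuboodidu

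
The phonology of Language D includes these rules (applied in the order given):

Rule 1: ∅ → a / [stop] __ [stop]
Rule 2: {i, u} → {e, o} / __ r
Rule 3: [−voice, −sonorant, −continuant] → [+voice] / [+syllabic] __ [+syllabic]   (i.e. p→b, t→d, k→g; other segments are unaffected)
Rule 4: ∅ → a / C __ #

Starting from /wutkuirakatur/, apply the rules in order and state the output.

Rule 1 (stop-cluster a-epenthesis): /t/ and /k/ form a stop–stop cluster, so [a] is inserted between them. /wutkuirakatur/ → wutakuirakatur.
Rule 2 (pre-rhotic lowering): /i/ is a high vowel immediately before /r/, so it lowers to [e]. /u/ is a high vowel immediately before /r/, so it lowers to [o]. /wutakuirakatur/ → wutakuerakator.
Rule 3 (intervocalic voicing): /t/ is a voiceless stop between vowels /u/ and /a/, so it voices to [d]. /k/ is a voiceless stop between vowels /a/ and /u/, so it voices to [g]. /k/ is a voiceless stop between vowels /a/ and /a/, so it voices to [g]. /t/ is a voiceless stop between vowels /a/ and /o/, so it voices to [d]. /wutakuerakator/ → wudagueragador.
Rule 4 (final a-epenthesis): the form ends in the consonant /r/, so [a] is inserted word-finally. /wudagueragador/ → wudagueragadora.

wudagueragadora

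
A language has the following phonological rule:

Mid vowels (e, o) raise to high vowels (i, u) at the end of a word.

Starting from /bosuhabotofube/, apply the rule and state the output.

bosuhabotofubi

/e/ is a mid vowel in word-final position, so it raises to [i].
Surface form: [bosuhabotofubi].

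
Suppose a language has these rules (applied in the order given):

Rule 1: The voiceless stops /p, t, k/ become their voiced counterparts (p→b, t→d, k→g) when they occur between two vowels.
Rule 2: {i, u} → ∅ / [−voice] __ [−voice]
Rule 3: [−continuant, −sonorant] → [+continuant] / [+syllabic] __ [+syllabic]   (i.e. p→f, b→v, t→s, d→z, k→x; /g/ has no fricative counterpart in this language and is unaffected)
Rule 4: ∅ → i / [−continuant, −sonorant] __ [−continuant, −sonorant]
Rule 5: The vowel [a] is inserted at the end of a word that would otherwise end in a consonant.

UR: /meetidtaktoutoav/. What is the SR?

meeziditakitouzoava

Rule 1 (intervocalic voicing): /t/ is a voiceless stop between vowels /e/ and /i/, so it voices to [d]. /t/ is a voiceless stop between vowels /u/ and /o/, so it voices to [d]. /meetidtaktoutoav/ → meedidtaktoudoav.
Rule 2 (high vowel syncope): no segment meets the environment; /meedidtaktoudoav/ is unchanged.
Rule 3 (intervocalic spirantization): /d/ is a stop between vowels /e/ and /i/, so it spirantizes to the fricative [z]. /d/ is a stop between vowels /u/ and /o/, so it spirantizes to the fricative [z]. /meedidtaktoudoav/ → meezidtaktouzoav.
Rule 4 (stop-cluster i-epenthesis): /d/ and /t/ form a stop–stop cluster, so [i] is inserted between them. /k/ and /t/ form a stop–stop cluster, so [i] is inserted between them. /meezidtaktouzoav/ → meeziditakitouzoav.
Rule 5 (final a-epenthesis): the form ends in the consonant /v/, so [a] is inserted word-finally. /meeziditakitouzoav/ → meeziditakitouzoava.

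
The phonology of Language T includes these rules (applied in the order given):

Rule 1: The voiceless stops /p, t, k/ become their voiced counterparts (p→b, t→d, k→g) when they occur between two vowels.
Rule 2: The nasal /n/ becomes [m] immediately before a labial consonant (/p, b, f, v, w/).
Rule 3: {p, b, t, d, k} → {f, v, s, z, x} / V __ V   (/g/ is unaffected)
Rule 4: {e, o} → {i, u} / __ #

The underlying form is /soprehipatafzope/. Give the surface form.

soprehivazafzovi

Rule 1 (intervocalic voicing): /p/ is a voiceless stop between vowels /i/ and /a/, so it voices to [b]. /t/ is a voiceless stop between vowels /a/ and /a/, so it voices to [d]. /p/ is a voiceless stop between vowels /o/ and /e/, so it voices to [b]. /soprehipatafzope/ → soprehibadafzobe.
Rule 2 (nasal place assimilation): no segment meets the environment; /soprehibadafzobe/ is unchanged.
Rule 3 (intervocalic spirantization): /b/ is a stop between vowels /i/ and /a/, so it spirantizes to the fricative [v]. /d/ is a stop between vowels /a/ and /a/, so it spirantizes to the fricative [z]. /b/ is a stop between vowels /o/ and /e/, so it spirantizes to the fricative [v]. /soprehibadafzobe/ → soprehivazafzove.
Rule 4 (final vowel raising): /e/ is a mid vowel in word-final position, so it raises to [i]. /soprehivazafzove/ → soprehivazafzovi.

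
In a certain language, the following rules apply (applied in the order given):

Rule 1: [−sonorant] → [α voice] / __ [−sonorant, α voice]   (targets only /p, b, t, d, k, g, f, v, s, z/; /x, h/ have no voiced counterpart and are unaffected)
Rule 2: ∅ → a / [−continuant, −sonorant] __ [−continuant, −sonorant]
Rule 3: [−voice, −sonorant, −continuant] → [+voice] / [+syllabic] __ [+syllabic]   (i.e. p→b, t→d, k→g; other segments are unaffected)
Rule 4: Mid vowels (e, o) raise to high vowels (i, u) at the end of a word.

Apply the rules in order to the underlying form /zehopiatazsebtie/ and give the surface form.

zehobiadassebadii

Rule 1 (regressive voicing assimilation): /z/ precedes the voiceless obstruent /s/, so it devoices to [s] by assimilation. /b/ precedes the voiceless obstruent /t/, so it devoices to [p] by assimilation. /zehopiatazsebtie/ → zehopiatasseptie.
Rule 2 (stop-cluster a-epenthesis): /p/ and /t/ form a stop–stop cluster, so [a] is inserted between them. /zehopiatasseptie/ → zehopiatassepatie.
Rule 3 (intervocalic voicing): /p/ is a voiceless stop between vowels /o/ and /i/, so it voices to [b]. /t/ is a voiceless stop between vowels /a/ and /a/, so it voices to [d]. /p/ is a voiceless stop between vowels /e/ and /a/, so it voices to [b]. /t/ is a voiceless stop between vowels /a/ and /i/, so it voices to [d]. /zehopiatassepatie/ → zehobiadassebadie.
Rule 4 (final vowel raising): /e/ is a mid vowel in word-final position, so it raises to [i]. /zehobiadassebadie/ → zehobiadassebadii.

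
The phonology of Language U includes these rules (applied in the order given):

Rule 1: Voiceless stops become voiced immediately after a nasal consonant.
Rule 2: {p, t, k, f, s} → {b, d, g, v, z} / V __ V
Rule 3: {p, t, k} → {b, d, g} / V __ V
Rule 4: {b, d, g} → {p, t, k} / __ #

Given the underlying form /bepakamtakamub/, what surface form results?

bebagamdagamup

Rule 1 (post-nasal voicing): /t/ is a voiceless stop immediately after the nasal /m/, so it voices to [d]. /bepakamtakamub/ → bepakamdakamub.
Rule 2 (intervocalic voicing): /p/ is a voiceless obstruent between vowels /e/ and /a/, so it voices to [b]. /k/ is a voiceless obstruent between vowels /a/ and /a/, so it voices to [g]. /k/ is a voiceless obstruent between vowels /a/ and /a/, so it voices to [g]. /bepakamdakamub/ → bebagamdagamub.
Rule 3 (intervocalic voicing): no segment meets the environment; /bebagamdagamub/ is unchanged.
Rule 4 (final devoicing): /b/ is a voiced stop in word-final position, so it devoices to [p]. /bebagamdagamub/ → bebagamdagamup.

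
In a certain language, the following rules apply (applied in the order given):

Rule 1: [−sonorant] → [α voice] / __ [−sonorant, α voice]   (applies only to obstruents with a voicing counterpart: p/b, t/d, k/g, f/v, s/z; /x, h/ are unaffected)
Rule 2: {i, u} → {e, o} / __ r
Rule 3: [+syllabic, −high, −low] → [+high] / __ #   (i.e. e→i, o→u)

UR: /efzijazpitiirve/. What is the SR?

Rule 1 (regressive voicing assimilation): /f/ precedes the voiced obstruent /z/, so it voices to [v] by assimilation. /z/ precedes the voiceless obstruent /p/, so it devoices to [s] by assimilation. /efzijazpitiirve/ → evzijaspitiirve.
Rule 2 (pre-rhotic lowering): /i/ is a high vowel immediately before /r/, so it lowers to [e]. /evzijaspitiirve/ → evzijaspitierve.
Rule 3 (final vowel raising): /e/ is a mid vowel in word-final position, so it raises to [i]. /evzijaspitierve/ → evzijaspitiervi.

evzijaspitiervi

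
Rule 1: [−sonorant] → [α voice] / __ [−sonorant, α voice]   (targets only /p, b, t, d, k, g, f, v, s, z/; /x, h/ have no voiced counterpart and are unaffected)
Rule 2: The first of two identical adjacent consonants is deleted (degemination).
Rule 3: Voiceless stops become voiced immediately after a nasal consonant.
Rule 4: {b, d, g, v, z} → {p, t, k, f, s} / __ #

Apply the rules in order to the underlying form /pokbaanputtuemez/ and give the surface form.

Rule 1 (regressive voicing assimilation): /k/ precedes the voiced obstruent /b/, so it voices to [g] by assimilation. /pokbaanputtuemez/ → pogbaanputtuemez.
Rule 2 (degemination): /tt/ is a geminate; the first /t/ deletes. /pogbaanputtuemez/ → pogbaanputuemez.
Rule 3 (post-nasal voicing): /p/ is a voiceless stop immediately after the nasal /n/, so it voices to [b]. /pogbaanputuemez/ → pogbaanbutuemez.
Rule 4 (final devoicing): /z/ is a voiced obstruent in word-final position, so it devoices to [s]. /pogbaanbutuemez/ → pogbaanbutuemes.

pogbaanbutuemes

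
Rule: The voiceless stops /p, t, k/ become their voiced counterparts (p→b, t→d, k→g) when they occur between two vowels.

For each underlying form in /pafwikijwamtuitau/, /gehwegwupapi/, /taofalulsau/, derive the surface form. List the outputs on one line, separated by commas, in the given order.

pafwigijwamtuidau, gehwegwubabi, taofalulsau

/pafwikijwamtuitau/: /k/ is a voiceless stop between vowels /i/ and /i/, so it voices to [g]. /t/ is a voiceless stop between vowels /i/ and /a/, so it voices to [d]. → [pafwigijwamtuidau].
/gehwegwupapi/: /p/ is a voiceless stop between vowels /u/ and /a/, so it voices to [b]. /p/ is a voiceless stop between vowels /a/ and /i/, so it voices to [b]. → [gehwegwubabi].
/taofalulsau/: the rule's environment is not met; surfaces unchanged as [taofalulsau].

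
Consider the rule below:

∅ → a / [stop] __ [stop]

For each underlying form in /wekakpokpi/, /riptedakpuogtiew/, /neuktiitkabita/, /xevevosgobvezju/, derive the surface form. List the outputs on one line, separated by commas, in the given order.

/wekakpokpi/: /k/ and /p/ form a stop–stop cluster, so [a] is inserted between them. /k/ and /p/ form a stop–stop cluster, so [a] is inserted between them. → [wekakapokapi].
/riptedakpuogtiew/: /p/ and /t/ form a stop–stop cluster, so [a] is inserted between them. /k/ and /p/ form a stop–stop cluster, so [a] is inserted between them. /g/ and /t/ form a stop–stop cluster, so [a] is inserted between them. → [ripatedakapuogatiew].
/neuktiitkabita/: /k/ and /t/ form a stop–stop cluster, so [a] is inserted between them. /t/ and /k/ form a stop–stop cluster, so [a] is inserted between them. → [neukatiitakabita].
/xevevosgobvezju/: the rule's environment is not met; surfaces unchanged as [xevevosgobvezju].

wekakapokapi, ripatedakapuogatiew, neukatiitakabita, xevevosgobvezju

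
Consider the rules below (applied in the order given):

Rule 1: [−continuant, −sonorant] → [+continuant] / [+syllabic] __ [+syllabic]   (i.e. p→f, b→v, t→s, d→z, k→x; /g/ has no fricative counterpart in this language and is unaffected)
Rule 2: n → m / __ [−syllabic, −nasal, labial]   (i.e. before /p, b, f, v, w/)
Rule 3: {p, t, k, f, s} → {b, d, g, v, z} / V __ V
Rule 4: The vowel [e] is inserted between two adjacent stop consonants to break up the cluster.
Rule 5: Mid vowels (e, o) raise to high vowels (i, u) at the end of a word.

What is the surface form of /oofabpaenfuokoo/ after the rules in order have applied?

Rule 1 (intervocalic spirantization): /k/ is a stop between vowels /o/ and /o/, so it spirantizes to the fricative [x]. /oofabpaenfuokoo/ → oofabpaenfuoxoo.
Rule 2 (nasal place assimilation): /n/ precedes the labial consonant /f/, so it assimilates in place to [m]. /oofabpaenfuoxoo/ → oofabpaemfuoxoo.
Rule 3 (intervocalic voicing): /f/ is a voiceless obstruent between vowels /o/ and /a/, so it voices to [v]. /oofabpaemfuoxoo/ → oovabpaemfuoxoo.
Rule 4 (stop-cluster e-epenthesis): /b/ and /p/ form a stop–stop cluster, so [e] is inserted between them. /oovabpaemfuoxoo/ → oovabepaemfuoxoo.
Rule 5 (final vowel raising): /o/ is a mid vowel in word-final position, so it raises to [u]. /oovabepaemfuoxoo/ → oovabepaemfuoxou.

oovabepaemfuoxou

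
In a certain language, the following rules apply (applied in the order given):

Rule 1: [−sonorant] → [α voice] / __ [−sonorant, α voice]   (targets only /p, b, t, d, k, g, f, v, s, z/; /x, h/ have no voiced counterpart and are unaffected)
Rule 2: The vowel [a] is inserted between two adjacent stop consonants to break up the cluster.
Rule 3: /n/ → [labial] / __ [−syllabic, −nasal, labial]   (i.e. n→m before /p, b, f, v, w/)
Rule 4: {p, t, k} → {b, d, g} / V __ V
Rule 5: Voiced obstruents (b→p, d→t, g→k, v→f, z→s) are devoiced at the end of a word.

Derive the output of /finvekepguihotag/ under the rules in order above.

Rule 1 (regressive voicing assimilation): /p/ precedes the voiced obstruent /g/, so it voices to [b] by assimilation. /finvekepguihotag/ → finvekebguihotag.
Rule 2 (stop-cluster a-epenthesis): /b/ and /g/ form a stop–stop cluster, so [a] is inserted between them. /finvekebguihotag/ → finvekebaguihotag.
Rule 3 (nasal place assimilation): /n/ precedes the labial consonant /v/, so it assimilates in place to [m]. /finvekebaguihotag/ → fimvekebaguihotag.
Rule 4 (intervocalic voicing): /k/ is a voiceless stop between vowels /e/ and /e/, so it voices to [g]. /t/ is a voiceless stop between vowels /o/ and /a/, so it voices to [d]. /fimvekebaguihotag/ → fimvegebaguihodag.
Rule 5 (final devoicing): /g/ is a voiced obstruent in word-final position, so it devoices to [k]. /fimvegebaguihodag/ → fimvegebaguihodak.

fimvegebaguihodak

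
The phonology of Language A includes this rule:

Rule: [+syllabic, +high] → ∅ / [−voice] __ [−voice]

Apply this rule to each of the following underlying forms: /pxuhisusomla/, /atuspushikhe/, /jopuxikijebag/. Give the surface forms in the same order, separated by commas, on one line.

/pxuhisusomla/: /u/ is a high vowel flanked by voiceless consonants /x/ and /h/, so it deletes. /i/ is a high vowel flanked by voiceless consonants /h/ and /s/, so it deletes. /u/ is a high vowel flanked by voiceless consonants /s/ and /s/, so it deletes. → [pxhssomla].
/atuspushikhe/: /u/ is a high vowel flanked by voiceless consonants /t/ and /s/, so it deletes. /u/ is a high vowel flanked by voiceless consonants /p/ and /s/, so it deletes. /i/ is a high vowel flanked by voiceless consonants /h/ and /k/, so it deletes. → [atspshkhe].
/jopuxikijebag/: /u/ is a high vowel flanked by voiceless consonants /p/ and /x/, so it deletes. /i/ is a high vowel flanked by voiceless consonants /x/ and /k/, so it deletes. → [jopxkijebag].

pxhssomla, atspshkhe, jopxkijebag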